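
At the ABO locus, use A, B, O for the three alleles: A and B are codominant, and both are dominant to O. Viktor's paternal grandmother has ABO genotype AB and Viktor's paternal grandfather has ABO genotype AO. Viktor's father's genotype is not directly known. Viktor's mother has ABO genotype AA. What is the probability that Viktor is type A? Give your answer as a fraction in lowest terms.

3/4

Viktor's father's ABO genotype from AB × AO: 1/4 AA, 1/4 AB, 1/4 AO, 1/4 BO.
Crossing each possibility with the mother AA and summing P(type A): 1/4·1 + 1/4·1/2 + 1/4·1 + 1/4·1/2 = 3/4.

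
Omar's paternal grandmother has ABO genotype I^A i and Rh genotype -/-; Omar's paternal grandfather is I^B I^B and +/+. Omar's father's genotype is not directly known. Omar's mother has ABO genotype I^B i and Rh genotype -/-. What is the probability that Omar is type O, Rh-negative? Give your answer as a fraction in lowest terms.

Omar's father's ABO genotype from I^A i × I^B I^B: 1/2 I^A I^B, 1/2 I^B i.
Crossing each possibility with the mother I^B i and summing P(type O): 1/2·0 + 1/2·1/4 = 1/8.
Similarly for Rh via the father's Rh distribution: P(Rh-) = 1/2.
Independent loci: 1/8 × 1/2 = 1/16.

1/16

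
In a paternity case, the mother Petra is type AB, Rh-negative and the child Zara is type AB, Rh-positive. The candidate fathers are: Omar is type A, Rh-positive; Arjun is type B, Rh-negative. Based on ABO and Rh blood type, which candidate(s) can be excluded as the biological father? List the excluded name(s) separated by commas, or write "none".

Arjun

A candidate is excluded only if no genotype consistent with his phenotype could produce a type AB, Rh-positive child with a type AB, Rh-negative mother.
Arjun (type B, Rh-): no genotype consistent with that phenotype can produce a type-AB Rh+ child with a type-AB mother.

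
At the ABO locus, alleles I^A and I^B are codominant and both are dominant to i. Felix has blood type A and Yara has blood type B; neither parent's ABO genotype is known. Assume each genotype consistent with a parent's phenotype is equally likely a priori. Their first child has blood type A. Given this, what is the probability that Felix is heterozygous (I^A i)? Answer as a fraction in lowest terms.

Possible genotypes: Felix ∈ {I^A I^A, I^A i}; Yara ∈ {I^B I^B, I^B i}.
Weight each parental genotype pair by prior × P(type-A child):
  I^A I^A × I^B i: posterior weight 2/3.
  I^A i × I^B i: posterior weight 1/3.
Sum the posterior weight over pairs where Felix is I^A i: 1/3.

1/3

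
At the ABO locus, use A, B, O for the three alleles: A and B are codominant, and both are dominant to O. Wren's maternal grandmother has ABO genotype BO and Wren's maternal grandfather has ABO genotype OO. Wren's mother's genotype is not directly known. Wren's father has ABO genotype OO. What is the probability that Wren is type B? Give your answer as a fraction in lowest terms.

Wren's mother's ABO genotype from BO × OO: 1/2 BO, 1/2 OO.
Crossing each possibility with the father OO and summing P(type B): 1/2·1/2 + 1/2·0 = 1/4.

1/4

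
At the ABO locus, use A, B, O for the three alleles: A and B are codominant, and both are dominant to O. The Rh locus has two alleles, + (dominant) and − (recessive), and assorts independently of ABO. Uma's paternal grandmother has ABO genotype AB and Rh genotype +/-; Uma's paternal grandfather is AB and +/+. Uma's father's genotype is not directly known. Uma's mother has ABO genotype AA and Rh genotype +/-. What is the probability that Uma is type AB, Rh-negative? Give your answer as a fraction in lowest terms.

Uma's father's ABO genotype from AB × AB: 1/4 AA, 1/2 AB, 1/4 BB.
Crossing each possibility with the mother AA and summing P(type AB): 1/4·0 + 1/2·1/2 + 1/4·1 = 1/2.
Similarly for Rh via the father's Rh distribution: P(Rh-) = 1/8.
Independent loci: 1/2 × 1/8 = 1/16.

1/16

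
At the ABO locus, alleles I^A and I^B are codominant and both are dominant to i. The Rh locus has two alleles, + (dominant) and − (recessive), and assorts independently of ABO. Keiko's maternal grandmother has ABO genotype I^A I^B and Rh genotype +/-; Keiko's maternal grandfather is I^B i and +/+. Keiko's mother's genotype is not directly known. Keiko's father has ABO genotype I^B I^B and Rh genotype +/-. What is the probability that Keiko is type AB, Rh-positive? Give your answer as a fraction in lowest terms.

7/32

Keiko's mother's ABO genotype from I^A I^B × I^B i: 1/4 I^A I^B, 1/4 I^A i, 1/4 I^B I^B, 1/4 I^B i.
Crossing each possibility with the father I^B I^B and summing P(type AB): 1/4·1/2 + 1/4·1/2 + 1/4·0 + 1/4·0 = 1/4.
Similarly for Rh via the mother's Rh distribution: P(Rh+) = 7/8.
Independent loci: 1/4 × 7/8 = 7/32.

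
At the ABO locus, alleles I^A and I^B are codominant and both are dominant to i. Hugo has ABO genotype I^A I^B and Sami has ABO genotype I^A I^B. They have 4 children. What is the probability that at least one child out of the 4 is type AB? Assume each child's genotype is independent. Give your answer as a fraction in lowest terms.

15/16

ABO cross I^A I^B × I^A I^B → 1/4 A, 1/4 B, 1/2 AB.
So P(type AB) = 1/2 per child.
P(none) = (1/2)^4 = 1/16; P(at least one) = 1 − 1/16 = 15/16.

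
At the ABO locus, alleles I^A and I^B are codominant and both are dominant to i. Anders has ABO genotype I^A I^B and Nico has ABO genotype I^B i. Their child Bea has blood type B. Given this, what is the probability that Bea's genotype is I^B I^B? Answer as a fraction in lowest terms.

1/2

Cross I^A I^B × I^B i → 1/4 I^A I^B, 1/4 I^A i, 1/4 I^B I^B, 1/4 I^B i.
Type-B genotypes among offspring: I^B I^B (1/4), I^B i (1/4); total 1/2.
P(I^B I^B | type B) = (1/4) / (1/2) = 1/2.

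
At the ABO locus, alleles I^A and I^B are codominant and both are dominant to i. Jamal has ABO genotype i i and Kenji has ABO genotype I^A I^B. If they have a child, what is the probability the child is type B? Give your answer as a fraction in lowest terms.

1/2

ABO cross i i × I^A I^B → offspring phenotypes: 1/2 A, 1/2 B.
So P(type B) = 1/2.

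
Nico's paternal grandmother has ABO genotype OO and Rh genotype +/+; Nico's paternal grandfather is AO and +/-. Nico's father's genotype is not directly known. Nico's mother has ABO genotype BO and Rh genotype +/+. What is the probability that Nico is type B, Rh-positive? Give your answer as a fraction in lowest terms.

3/8

Nico's father's ABO genotype from OO × AO: 1/2 AO, 1/2 OO.
Crossing each possibility with the mother BO and summing P(type B): 1/2·1/4 + 1/2·1/2 = 3/8.
Similarly for Rh via the father's Rh distribution: P(Rh+) = 1.
Independent loci: 3/8 × 1 = 3/8.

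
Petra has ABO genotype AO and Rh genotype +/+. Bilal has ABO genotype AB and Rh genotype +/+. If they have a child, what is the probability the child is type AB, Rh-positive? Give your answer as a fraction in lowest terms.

1/4

ABO cross AO × AB → offspring phenotypes: 1/2 A, 1/4 B, 1/4 AB.
Rh cross +/+ × +/+ → 1 Rh+.
Independent loci: P(type AB, Rh-positive) = 1/4 × 1 = 1/4.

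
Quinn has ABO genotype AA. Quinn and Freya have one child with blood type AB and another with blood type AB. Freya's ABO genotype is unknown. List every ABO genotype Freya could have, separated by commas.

For each candidate genotype of Freya, check whether crossing it with AA can produce every observed child phenotype.
  AA → possible child types {A} ✗
  AB → possible child types {A, AB} ✓
  AO → possible child types {A} ✗
  BB → possible child types {AB} ✓
  BO → possible child types {A, AB} ✓
  OO → possible child types {A} ✗

AB, BB, BO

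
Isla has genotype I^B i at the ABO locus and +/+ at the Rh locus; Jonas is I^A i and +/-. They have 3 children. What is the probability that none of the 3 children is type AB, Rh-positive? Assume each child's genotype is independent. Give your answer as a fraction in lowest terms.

27/64

ABO cross I^B i × I^A i → 1/4 O, 1/4 A, 1/4 B, 1/4 AB.
Rh cross +/+ × +/- → 1 Rh+; so P(type AB, Rh-positive) = 1/4 × 1 = 1/4 per child.
P(not type AB, Rh-positive) = 3/4 for one child; (3/4)^3 = 27/64.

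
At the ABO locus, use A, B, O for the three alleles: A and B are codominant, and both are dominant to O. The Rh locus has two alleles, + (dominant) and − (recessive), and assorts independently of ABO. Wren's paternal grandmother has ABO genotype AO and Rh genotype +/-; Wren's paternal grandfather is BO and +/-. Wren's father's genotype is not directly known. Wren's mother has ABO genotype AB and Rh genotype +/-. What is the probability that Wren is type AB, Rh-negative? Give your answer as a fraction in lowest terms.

1/16

Wren's father's ABO genotype from AO × BO: 1/4 AB, 1/4 AO, 1/4 BO, 1/4 OO.
Crossing each possibility with the mother AB and summing P(type AB): 1/4·1/2 + 1/4·1/4 + 1/4·1/4 + 1/4·0 = 1/4.
Similarly for Rh via the father's Rh distribution: P(Rh-) = 1/4.
Independent loci: 1/4 × 1/4 = 1/16.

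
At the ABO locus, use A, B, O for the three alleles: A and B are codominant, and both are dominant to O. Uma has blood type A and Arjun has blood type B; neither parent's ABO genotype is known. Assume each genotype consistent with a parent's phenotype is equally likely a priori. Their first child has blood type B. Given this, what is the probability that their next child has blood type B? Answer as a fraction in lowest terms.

Possible genotypes: Uma ∈ {AA, AO}; Arjun ∈ {BB, BO}.
Weight each parental genotype pair by prior × P(type-B child):
  AO × BB: posterior weight 2/3; P(next child type B) = 1/2.
  AO × BO: posterior weight 1/3; P(next child type B) = 1/4.
Weighted sum = 5/12.

5/12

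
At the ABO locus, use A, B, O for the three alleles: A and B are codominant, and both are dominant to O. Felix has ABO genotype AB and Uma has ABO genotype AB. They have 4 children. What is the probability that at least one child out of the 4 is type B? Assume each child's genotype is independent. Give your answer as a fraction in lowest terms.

ABO cross AB × AB → 1/4 A, 1/4 B, 1/2 AB.
So P(type B) = 1/4 per child.
P(none) = (3/4)^4 = 81/256; P(at least one) = 1 − 81/256 = 175/256.

175/256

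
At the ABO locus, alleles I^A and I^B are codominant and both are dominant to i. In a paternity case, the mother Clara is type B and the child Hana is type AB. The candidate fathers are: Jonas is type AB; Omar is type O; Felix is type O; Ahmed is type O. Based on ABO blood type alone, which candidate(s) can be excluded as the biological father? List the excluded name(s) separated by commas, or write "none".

Omar, Felix, Ahmed

A candidate is excluded only if no genotype consistent with his phenotype could produce a type AB child with a type B mother.
Omar (type O): no genotype consistent with that phenotype can produce a type-AB child with a type-B mother.
Felix (type O): no genotype consistent with that phenotype can produce a type-AB child with a type-B mother.
Ahmed (type O): no genotype consistent with that phenotype can produce a type-AB child with a type-B mother.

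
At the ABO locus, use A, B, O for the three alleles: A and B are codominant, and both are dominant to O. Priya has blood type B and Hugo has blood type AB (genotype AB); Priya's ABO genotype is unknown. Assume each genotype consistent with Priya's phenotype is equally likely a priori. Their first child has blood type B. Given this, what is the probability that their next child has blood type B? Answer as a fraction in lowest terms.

Possible genotypes: Priya ∈ {BB, BO}; Hugo ∈ {AB}.
Weight each parental genotype pair by prior × P(type-B child):
  BB × AB: posterior weight 1/2; P(next child type B) = 1/2.
  BO × AB: posterior weight 1/2; P(next child type B) = 1/2.
Weighted sum = 1/2.

1/2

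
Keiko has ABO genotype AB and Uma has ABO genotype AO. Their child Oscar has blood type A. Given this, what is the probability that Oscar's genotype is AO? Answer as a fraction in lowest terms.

Cross AB × AO → 1/4 AA, 1/4 AB, 1/4 AO, 1/4 BO.
Type-A genotypes among offspring: AA (1/4), AO (1/4); total 1/2.
P(AO | type A) = (1/4) / (1/2) = 1/2.

1/2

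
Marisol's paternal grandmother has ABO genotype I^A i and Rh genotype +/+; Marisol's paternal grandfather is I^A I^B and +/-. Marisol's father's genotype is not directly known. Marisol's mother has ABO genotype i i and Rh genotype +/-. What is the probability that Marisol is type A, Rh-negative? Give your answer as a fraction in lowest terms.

Marisol's father's ABO genotype from I^A i × I^A I^B: 1/4 I^A I^A, 1/4 I^A I^B, 1/4 I^A i, 1/4 I^B i.
Crossing each possibility with the mother i i and summing P(type A): 1/4·1 + 1/4·1/2 + 1/4·1/2 + 1/4·0 = 1/2.
Similarly for Rh via the father's Rh distribution: P(Rh-) = 1/8.
Independent loci: 1/2 × 1/8 = 1/16.

1/16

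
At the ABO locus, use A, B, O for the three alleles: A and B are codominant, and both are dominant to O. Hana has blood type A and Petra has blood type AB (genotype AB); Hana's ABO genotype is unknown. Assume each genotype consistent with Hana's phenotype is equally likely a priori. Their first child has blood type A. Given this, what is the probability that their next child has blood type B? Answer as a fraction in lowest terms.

1/8

Possible genotypes: Hana ∈ {AA, AO}; Petra ∈ {AB}.
Weight each parental genotype pair by prior × P(type-A child):
  AA × AB: posterior weight 1/2; P(next child type B) = 0.
  AO × AB: posterior weight 1/2; P(next child type B) = 1/4.
Weighted sum = 1/8.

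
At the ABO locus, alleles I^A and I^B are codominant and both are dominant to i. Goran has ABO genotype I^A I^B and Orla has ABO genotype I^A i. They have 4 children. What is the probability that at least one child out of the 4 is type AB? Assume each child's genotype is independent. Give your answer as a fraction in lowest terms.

175/256

ABO cross I^A I^B × I^A i → 1/2 A, 1/4 B, 1/4 AB.
So P(type AB) = 1/4 per child.
P(none) = (3/4)^4 = 81/256; P(at least one) = 1 − 81/256 = 175/256.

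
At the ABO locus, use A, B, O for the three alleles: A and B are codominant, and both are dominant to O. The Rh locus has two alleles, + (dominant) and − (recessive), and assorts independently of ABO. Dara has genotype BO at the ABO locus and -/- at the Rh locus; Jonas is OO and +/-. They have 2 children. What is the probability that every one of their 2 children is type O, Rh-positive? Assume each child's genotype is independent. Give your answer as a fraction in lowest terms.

1/16

ABO cross BO × OO → 1/2 O, 1/2 B.
Rh cross -/- × +/- → 1/2 Rh+, 1/2 Rh-; so P(type O, Rh-positive) = 1/2 × 1/2 = 1/4 per child.
All 2 independent: (1/4)^2 = 1/16.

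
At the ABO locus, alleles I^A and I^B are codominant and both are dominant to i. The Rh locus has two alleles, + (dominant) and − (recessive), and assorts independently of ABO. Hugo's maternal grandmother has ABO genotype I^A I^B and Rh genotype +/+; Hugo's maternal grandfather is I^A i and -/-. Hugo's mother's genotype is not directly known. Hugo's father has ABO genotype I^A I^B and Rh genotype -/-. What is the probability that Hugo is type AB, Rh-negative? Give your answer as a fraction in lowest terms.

3/16

Hugo's mother's ABO genotype from I^A I^B × I^A i: 1/4 I^A I^A, 1/4 I^A I^B, 1/4 I^A i, 1/4 I^B i.
Crossing each possibility with the father I^A I^B and summing P(type AB): 1/4·1/2 + 1/4·1/2 + 1/4·1/4 + 1/4·1/4 = 3/8.
Similarly for Rh via the mother's Rh distribution: P(Rh-) = 1/2.
Independent loci: 3/8 × 1/2 = 3/16.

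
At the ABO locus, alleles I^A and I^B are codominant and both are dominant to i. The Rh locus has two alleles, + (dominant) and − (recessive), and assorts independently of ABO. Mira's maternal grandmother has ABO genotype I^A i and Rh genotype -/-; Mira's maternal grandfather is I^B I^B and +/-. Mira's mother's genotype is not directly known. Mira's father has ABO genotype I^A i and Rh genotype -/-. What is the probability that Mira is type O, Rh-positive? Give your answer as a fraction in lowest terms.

1/32

Mira's mother's ABO genotype from I^A i × I^B I^B: 1/2 I^A I^B, 1/2 I^B i.
Crossing each possibility with the father I^A i and summing P(type O): 1/2·0 + 1/2·1/4 = 1/8.
Similarly for Rh via the mother's Rh distribution: P(Rh+) = 1/4.
Independent loci: 1/8 × 1/4 = 1/32.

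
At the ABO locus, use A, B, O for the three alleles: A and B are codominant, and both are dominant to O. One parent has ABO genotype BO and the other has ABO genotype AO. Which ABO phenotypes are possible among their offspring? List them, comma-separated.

Gametes from BO × AO give offspring ABO genotypes AB, AO, BO, OO, i.e. phenotypes O, A, B, AB.

O, A, B, AB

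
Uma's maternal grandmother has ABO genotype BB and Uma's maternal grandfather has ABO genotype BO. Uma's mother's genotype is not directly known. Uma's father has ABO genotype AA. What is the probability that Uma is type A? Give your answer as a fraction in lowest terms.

1/4

Uma's mother's ABO genotype from BB × BO: 1/2 BB, 1/2 BO.
Crossing each possibility with the father AA and summing P(type A): 1/2·0 + 1/2·1/2 = 1/4.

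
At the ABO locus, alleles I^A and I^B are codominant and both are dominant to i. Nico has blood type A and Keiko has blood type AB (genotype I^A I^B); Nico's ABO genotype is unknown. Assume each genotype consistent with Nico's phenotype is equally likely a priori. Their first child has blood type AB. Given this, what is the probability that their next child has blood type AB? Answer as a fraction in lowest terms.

Possible genotypes: Nico ∈ {I^A I^A, I^A i}; Keiko ∈ {I^A I^B}.
Weight each parental genotype pair by prior × P(type-AB child):
  I^A I^A × I^A I^B: posterior weight 2/3; P(next child type AB) = 1/2.
  I^A i × I^A I^B: posterior weight 1/3; P(next child type AB) = 1/4.
Weighted sum = 5/12.

5/12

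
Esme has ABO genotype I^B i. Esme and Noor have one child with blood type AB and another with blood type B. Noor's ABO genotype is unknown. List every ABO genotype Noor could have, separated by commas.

For each candidate genotype of Noor, check whether crossing it with I^B i can produce every observed child phenotype.
  I^A I^A → possible child types {A, AB} ✗
  I^A I^B → possible child types {A, B, AB} ✓
  I^A i → possible child types {O, A, B, AB} ✓
  I^B I^B → possible child types {B} ✗
  I^B i → possible child types {O, B} ✗
  i i → possible child types {O, B} ✗

I^A I^B, I^A i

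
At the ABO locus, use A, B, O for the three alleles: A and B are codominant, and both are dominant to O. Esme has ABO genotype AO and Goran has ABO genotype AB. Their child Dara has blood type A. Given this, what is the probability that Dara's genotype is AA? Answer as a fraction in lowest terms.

1/2

Cross AO × AB → 1/4 AA, 1/4 AB, 1/4 AO, 1/4 BO.
Type-A genotypes among offspring: AA (1/4), AO (1/4); total 1/2.
P(AA | type A) = (1/4) / (1/2) = 1/2.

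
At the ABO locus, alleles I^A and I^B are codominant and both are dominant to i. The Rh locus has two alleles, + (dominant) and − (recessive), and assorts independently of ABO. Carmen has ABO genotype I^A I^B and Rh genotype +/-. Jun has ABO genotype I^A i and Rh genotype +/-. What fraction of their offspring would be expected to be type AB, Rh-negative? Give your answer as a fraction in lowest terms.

ABO cross I^A I^B × I^A i → offspring phenotypes: 1/2 A, 1/4 B, 1/4 AB.
Rh cross +/- × +/- → 3/4 Rh+, 1/4 Rh-.
Independent loci: P(type AB, Rh-negative) = 1/4 × 1/4 = 1/16.

1/16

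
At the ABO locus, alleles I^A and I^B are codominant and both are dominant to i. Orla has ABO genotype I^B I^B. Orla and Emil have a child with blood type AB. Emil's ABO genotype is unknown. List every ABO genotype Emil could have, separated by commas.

For each candidate genotype of Emil, check whether crossing it with I^B I^B can produce every observed child phenotype.
  I^A I^A → possible child types {AB} ✓
  I^A I^B → possible child types {B, AB} ✓
  I^A i → possible child types {B, AB} ✓
  I^B I^B → possible child types {B} ✗
  I^B i → possible child types {B} ✗
  i i → possible child types {B} ✗

I^A I^A, I^A I^B, I^A i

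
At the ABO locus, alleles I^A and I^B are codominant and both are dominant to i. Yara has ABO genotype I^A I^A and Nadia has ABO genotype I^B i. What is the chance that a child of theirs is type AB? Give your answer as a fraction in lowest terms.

1/2

ABO cross I^A I^A × I^B i → offspring phenotypes: 1/2 A, 1/2 AB.
So P(type AB) = 1/2.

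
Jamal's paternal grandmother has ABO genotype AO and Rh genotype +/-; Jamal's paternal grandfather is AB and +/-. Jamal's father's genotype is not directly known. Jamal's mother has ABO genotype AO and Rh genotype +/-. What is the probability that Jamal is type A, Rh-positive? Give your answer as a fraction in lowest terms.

Jamal's father's ABO genotype from AO × AB: 1/4 AA, 1/4 AB, 1/4 AO, 1/4 BO.
Crossing each possibility with the mother AO and summing P(type A): 1/4·1 + 1/4·1/2 + 1/4·3/4 + 1/4·1/4 = 5/8.
Similarly for Rh via the father's Rh distribution: P(Rh+) = 3/4.
Independent loci: 5/8 × 3/4 = 15/32.

15/32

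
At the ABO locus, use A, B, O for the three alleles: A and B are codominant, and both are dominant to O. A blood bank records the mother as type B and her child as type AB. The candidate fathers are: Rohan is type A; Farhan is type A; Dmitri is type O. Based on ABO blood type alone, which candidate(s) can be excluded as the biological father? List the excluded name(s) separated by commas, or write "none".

A candidate is excluded only if no genotype consistent with his phenotype could produce a type AB child with a type B mother.
Dmitri (type O): no genotype consistent with that phenotype can produce a type-AB child with a type-B mother.

Dmitri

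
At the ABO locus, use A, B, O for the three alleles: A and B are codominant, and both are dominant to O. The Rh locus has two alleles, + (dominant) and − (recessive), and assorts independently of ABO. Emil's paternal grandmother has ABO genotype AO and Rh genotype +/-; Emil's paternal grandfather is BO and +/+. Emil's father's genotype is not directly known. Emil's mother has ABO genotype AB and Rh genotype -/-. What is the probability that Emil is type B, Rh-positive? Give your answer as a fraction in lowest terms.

9/32

Emil's father's ABO genotype from AO × BO: 1/4 AB, 1/4 AO, 1/4 BO, 1/4 OO.
Crossing each possibility with the mother AB and summing P(type B): 1/4·1/4 + 1/4·1/4 + 1/4·1/2 + 1/4·1/2 = 3/8.
Similarly for Rh via the father's Rh distribution: P(Rh+) = 3/4.
Independent loci: 3/8 × 3/4 = 9/32.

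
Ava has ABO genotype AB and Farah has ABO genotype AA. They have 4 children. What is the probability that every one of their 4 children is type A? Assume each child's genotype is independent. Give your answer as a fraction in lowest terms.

ABO cross AB × AA → 1/2 A, 1/2 AB.
So P(type A) = 1/2 per child.
All 4 independent: (1/2)^4 = 1/16.

1/16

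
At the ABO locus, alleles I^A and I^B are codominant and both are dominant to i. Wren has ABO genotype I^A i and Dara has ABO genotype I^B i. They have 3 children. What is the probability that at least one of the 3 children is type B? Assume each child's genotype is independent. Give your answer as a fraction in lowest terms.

ABO cross I^A i × I^B i → 1/4 O, 1/4 A, 1/4 B, 1/4 AB.
So P(type B) = 1/4 per child.
P(none) = (3/4)^3 = 27/64; P(at least one) = 1 − 27/64 = 37/64.

37/64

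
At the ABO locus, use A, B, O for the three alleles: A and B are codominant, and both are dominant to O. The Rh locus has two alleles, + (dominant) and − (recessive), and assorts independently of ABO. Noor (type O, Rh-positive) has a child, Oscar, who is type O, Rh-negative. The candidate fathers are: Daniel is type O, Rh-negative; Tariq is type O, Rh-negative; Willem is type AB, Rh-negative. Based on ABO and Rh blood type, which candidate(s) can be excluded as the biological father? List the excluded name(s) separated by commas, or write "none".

A candidate is excluded only if no genotype consistent with his phenotype could produce a type O, Rh-negative child with a type O, Rh-positive mother.
Willem (type AB, Rh-): no genotype consistent with that phenotype can produce a type-O Rh- child with a type-O mother.

Willem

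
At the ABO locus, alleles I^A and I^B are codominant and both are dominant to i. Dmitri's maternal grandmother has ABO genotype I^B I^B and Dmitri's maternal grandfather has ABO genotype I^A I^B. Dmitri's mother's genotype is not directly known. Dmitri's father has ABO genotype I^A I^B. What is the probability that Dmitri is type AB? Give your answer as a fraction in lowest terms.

Dmitri's mother's ABO genotype from I^B I^B × I^A I^B: 1/2 I^A I^B, 1/2 I^B I^B.
Crossing each possibility with the father I^A I^B and summing P(type AB): 1/2·1/2 + 1/2·1/2 = 1/2.

1/2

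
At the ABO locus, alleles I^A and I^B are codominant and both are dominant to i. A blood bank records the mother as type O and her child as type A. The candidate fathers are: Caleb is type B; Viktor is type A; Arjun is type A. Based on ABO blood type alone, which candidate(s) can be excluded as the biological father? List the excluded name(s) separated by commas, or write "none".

A candidate is excluded only if no genotype consistent with his phenotype could produce a type A child with a type O mother.
Caleb (type B): no genotype consistent with that phenotype can produce a type-A child with a type-O mother.

Caleb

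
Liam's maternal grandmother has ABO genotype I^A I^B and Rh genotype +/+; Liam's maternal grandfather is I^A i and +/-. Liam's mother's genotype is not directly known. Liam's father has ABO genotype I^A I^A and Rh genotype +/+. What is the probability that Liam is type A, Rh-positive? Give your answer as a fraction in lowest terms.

Liam's mother's ABO genotype from I^A I^B × I^A i: 1/4 I^A I^A, 1/4 I^A I^B, 1/4 I^A i, 1/4 I^B i.
Crossing each possibility with the father I^A I^A and summing P(type A): 1/4·1 + 1/4·1/2 + 1/4·1 + 1/4·1/2 = 3/4.
Similarly for Rh via the mother's Rh distribution: P(Rh+) = 1.
Independent loci: 3/4 × 1 = 3/4.

3/4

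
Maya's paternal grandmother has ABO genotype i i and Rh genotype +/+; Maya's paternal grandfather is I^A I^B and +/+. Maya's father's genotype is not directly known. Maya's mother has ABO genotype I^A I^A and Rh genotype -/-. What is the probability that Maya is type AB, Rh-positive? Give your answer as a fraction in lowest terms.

Maya's father's ABO genotype from i i × I^A I^B: 1/2 I^A i, 1/2 I^B i.
Crossing each possibility with the mother I^A I^A and summing P(type AB): 1/2·0 + 1/2·1/2 = 1/4.
Similarly for Rh via the father's Rh distribution: P(Rh+) = 1.
Independent loci: 1/4 × 1 = 1/4.

1/4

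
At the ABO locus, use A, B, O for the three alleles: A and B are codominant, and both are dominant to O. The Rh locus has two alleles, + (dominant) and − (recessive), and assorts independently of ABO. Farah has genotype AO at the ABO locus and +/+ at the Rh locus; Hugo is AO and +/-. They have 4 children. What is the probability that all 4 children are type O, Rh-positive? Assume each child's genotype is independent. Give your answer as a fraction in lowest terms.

ABO cross AO × AO → 1/4 O, 3/4 A.
Rh cross +/+ × +/- → 1 Rh+; so P(type O, Rh-positive) = 1/4 × 1 = 1/4 per child.
All 4 independent: (1/4)^4 = 1/256.

1/256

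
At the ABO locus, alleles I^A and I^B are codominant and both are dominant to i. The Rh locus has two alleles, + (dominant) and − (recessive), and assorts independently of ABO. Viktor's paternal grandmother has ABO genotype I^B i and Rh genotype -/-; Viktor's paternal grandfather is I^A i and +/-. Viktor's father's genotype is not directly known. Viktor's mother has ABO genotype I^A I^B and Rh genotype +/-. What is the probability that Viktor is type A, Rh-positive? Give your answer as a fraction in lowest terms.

Viktor's father's ABO genotype from I^B i × I^A i: 1/4 I^A I^B, 1/4 I^A i, 1/4 I^B i, 1/4 i i.
Crossing each possibility with the mother I^A I^B and summing P(type A): 1/4·1/4 + 1/4·1/2 + 1/4·1/4 + 1/4·1/2 = 3/8.
Similarly for Rh via the father's Rh distribution: P(Rh+) = 5/8.
Independent loci: 3/8 × 5/8 = 15/64.

15/64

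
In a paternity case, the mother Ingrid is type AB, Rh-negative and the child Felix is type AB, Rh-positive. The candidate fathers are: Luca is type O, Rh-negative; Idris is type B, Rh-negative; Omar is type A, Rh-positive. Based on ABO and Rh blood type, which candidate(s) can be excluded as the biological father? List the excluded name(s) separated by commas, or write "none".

Luca, Idris

A candidate is excluded only if no genotype consistent with his phenotype could produce a type AB, Rh-positive child with a type AB, Rh-negative mother.
Luca (type O, Rh-): no genotype consistent with that phenotype can produce a type-AB Rh+ child with a type-AB mother.
Idris (type B, Rh-): no genotype consistent with that phenotype can produce a type-AB Rh+ child with a type-AB mother.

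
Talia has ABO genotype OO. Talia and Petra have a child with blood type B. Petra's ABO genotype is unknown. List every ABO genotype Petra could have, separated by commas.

For each candidate genotype of Petra, check whether crossing it with OO can produce every observed child phenotype.
  AA → possible child types {A} ✗
  AB → possible child types {A, B} ✓
  AO → possible child types {O, A} ✗
  BB → possible child types {B} ✓
  BO → possible child types {O, B} ✓
  OO → possible child types {O} ✗

AB, BB, BO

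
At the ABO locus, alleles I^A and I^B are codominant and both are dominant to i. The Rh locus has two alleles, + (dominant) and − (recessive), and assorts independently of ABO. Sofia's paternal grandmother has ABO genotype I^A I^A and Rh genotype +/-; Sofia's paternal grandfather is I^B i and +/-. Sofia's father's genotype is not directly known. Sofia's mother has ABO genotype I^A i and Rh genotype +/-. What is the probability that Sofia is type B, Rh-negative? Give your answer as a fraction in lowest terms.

Sofia's father's ABO genotype from I^A I^A × I^B i: 1/2 I^A I^B, 1/2 I^A i.
Crossing each possibility with the mother I^A i and summing P(type B): 1/2·1/4 + 1/2·0 = 1/8.
Similarly for Rh via the father's Rh distribution: P(Rh-) = 1/4.
Independent loci: 1/8 × 1/4 = 1/32.

1/32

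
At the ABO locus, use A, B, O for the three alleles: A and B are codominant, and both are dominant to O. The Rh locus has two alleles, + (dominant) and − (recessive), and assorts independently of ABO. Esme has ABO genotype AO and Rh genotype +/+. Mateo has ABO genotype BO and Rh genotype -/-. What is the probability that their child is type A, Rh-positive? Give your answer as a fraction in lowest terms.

1/4

ABO cross AO × BO → offspring phenotypes: 1/4 O, 1/4 A, 1/4 B, 1/4 AB.
Rh cross +/+ × -/- → 1 Rh+.
Independent loci: P(type A, Rh-positive) = 1/4 × 1 = 1/4.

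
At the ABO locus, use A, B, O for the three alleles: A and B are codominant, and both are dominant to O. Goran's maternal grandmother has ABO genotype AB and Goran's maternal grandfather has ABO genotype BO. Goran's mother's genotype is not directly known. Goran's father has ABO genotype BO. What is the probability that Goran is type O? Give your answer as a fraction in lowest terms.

1/8

Goran's mother's ABO genotype from AB × BO: 1/4 AB, 1/4 AO, 1/4 BB, 1/4 BO.
Crossing each possibility with the father BO and summing P(type O): 1/4·0 + 1/4·1/4 + 1/4·0 + 1/4·1/4 = 1/8.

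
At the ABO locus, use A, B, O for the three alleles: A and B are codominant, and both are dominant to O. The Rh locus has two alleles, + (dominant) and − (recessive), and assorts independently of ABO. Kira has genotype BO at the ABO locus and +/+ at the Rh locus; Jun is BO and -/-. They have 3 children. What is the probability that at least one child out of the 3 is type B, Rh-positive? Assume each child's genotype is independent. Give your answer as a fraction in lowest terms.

ABO cross BO × BO → 1/4 O, 3/4 B.
Rh cross +/+ × -/- → 1 Rh+; so P(type B, Rh-positive) = 3/4 × 1 = 3/4 per child.
P(none) = (1/4)^3 = 1/64; P(at least one) = 1 − 1/64 = 63/64.

63/64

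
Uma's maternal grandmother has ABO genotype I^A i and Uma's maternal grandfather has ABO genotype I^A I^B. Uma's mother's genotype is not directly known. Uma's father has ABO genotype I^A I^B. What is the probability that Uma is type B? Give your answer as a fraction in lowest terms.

Uma's mother's ABO genotype from I^A i × I^A I^B: 1/4 I^A I^A, 1/4 I^A I^B, 1/4 I^A i, 1/4 I^B i.
Crossing each possibility with the father I^A I^B and summing P(type B): 1/4·0 + 1/4·1/4 + 1/4·1/4 + 1/4·1/2 = 1/4.

1/4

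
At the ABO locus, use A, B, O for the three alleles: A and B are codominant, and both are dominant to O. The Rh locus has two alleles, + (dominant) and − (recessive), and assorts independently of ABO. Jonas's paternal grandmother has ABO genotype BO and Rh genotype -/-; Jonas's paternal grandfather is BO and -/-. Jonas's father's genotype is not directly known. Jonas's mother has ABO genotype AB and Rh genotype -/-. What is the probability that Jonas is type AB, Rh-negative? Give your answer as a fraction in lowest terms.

1/4

Jonas's father's ABO genotype from BO × BO: 1/4 BB, 1/2 BO, 1/4 OO.
Crossing each possibility with the mother AB and summing P(type AB): 1/4·1/2 + 1/2·1/4 + 1/4·0 = 1/4.
Similarly for Rh via the father's Rh distribution: P(Rh-) = 1.
Independent loci: 1/4 × 1 = 1/4.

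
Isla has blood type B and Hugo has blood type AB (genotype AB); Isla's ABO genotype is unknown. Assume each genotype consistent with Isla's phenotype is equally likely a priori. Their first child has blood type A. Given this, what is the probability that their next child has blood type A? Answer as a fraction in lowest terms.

Possible genotypes: Isla ∈ {BB, BO}; Hugo ∈ {AB}.
Weight each parental genotype pair by prior × P(type-A child):
  BO × AB: posterior weight 1; P(next child type A) = 1/4.
Weighted sum = 1/4.

1/4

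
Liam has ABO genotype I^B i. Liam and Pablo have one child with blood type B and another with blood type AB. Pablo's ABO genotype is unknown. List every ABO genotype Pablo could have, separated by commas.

For each candidate genotype of Pablo, check whether crossing it with I^B i can produce every observed child phenotype.
  I^A I^A → possible child types {A, AB} ✗
  I^A I^B → possible child types {A, B, AB} ✓
  I^A i → possible child types {O, A, B, AB} ✓
  I^B I^B → possible child types {B} ✗
  I^B i → possible child types {O, B} ✗
  i i → possible child types {O, B} ✗

I^A I^B, I^A i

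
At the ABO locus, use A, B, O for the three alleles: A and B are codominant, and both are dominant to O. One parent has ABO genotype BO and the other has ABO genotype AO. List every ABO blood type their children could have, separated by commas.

Gametes from BO × AO give offspring ABO genotypes AB, AO, BO, OO, i.e. phenotypes O, A, B, AB.

O, A, B, AB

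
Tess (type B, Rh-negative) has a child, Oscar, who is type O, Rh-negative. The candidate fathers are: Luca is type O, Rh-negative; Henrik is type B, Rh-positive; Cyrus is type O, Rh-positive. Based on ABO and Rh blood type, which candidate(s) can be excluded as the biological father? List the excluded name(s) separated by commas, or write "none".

A candidate is excluded only if no genotype consistent with his phenotype could produce a type O, Rh-negative child with a type B, Rh-negative mother.
Every candidate has at least one consistent genotype combination, so none can be excluded.

none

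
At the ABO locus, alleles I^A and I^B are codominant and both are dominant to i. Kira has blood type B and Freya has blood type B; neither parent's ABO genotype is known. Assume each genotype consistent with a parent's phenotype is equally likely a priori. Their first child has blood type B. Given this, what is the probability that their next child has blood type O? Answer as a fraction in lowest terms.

Possible genotypes: Kira ∈ {I^B I^B, I^B i}; Freya ∈ {I^B I^B, I^B i}.
Weight each parental genotype pair by prior × P(type-B child):
  I^B I^B × I^B I^B: posterior weight 4/15; P(next child type O) = 0.
  I^B I^B × I^B i: posterior weight 4/15; P(next child type O) = 0.
  I^B i × I^B I^B: posterior weight 4/15; P(next child type O) = 0.
  I^B i × I^B i: posterior weight 1/5; P(next child type O) = 1/4.
Weighted sum = 1/20.

1/20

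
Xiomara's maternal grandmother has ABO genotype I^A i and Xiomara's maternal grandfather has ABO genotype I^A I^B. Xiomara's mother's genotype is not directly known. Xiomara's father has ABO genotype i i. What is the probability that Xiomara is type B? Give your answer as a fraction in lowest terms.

Xiomara's mother's ABO genotype from I^A i × I^A I^B: 1/4 I^A I^A, 1/4 I^A I^B, 1/4 I^A i, 1/4 I^B i.
Crossing each possibility with the father i i and summing P(type B): 1/4·0 + 1/4·1/2 + 1/4·0 + 1/4·1/2 = 1/4.

1/4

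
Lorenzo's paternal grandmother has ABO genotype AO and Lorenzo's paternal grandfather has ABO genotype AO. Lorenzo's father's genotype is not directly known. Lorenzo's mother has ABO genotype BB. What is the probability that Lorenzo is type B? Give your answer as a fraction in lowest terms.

Lorenzo's father's ABO genotype from AO × AO: 1/4 AA, 1/2 AO, 1/4 OO.
Crossing each possibility with the mother BB and summing P(type B): 1/4·0 + 1/2·1/2 + 1/4·1 = 1/2.

1/2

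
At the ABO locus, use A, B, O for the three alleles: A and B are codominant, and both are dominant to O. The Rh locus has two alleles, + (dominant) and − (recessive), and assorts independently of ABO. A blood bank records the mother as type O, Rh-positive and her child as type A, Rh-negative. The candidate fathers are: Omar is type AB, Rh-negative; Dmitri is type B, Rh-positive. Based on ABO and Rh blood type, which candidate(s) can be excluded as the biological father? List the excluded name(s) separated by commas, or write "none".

Dmitri

A candidate is excluded only if no genotype consistent with his phenotype could produce a type A, Rh-negative child with a type O, Rh-positive mother.
Dmitri (type B, Rh+): no genotype consistent with that phenotype can produce a type-A Rh- child with a type-O mother.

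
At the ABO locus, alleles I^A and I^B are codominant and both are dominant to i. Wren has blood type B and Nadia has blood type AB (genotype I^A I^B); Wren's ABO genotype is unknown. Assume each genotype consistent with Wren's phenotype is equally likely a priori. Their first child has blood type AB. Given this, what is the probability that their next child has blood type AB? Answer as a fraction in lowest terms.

5/12

Possible genotypes: Wren ∈ {I^B I^B, I^B i}; Nadia ∈ {I^A I^B}.
Weight each parental genotype pair by prior × P(type-AB child):
  I^B I^B × I^A I^B: posterior weight 2/3; P(next child type AB) = 1/2.
  I^B i × I^A I^B: posterior weight 1/3; P(next child type AB) = 1/4.
Weighted sum = 5/12.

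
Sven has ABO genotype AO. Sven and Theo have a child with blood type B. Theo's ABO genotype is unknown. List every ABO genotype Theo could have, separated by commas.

AB, BB, BO

For each candidate genotype of Theo, check whether crossing it with AO can produce every observed child phenotype.
  AA → possible child types {A} ✗
  AB → possible child types {A, B, AB} ✓
  AO → possible child types {O, A} ✗
  BB → possible child types {B, AB} ✓
  BO → possible child types {O, A, B, AB} ✓
  OO → possible child types {O, A} ✗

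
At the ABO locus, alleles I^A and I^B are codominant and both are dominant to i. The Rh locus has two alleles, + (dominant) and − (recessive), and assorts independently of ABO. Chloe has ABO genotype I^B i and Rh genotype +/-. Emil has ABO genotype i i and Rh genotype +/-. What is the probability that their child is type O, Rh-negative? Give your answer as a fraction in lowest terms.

ABO cross I^B i × i i → offspring phenotypes: 1/2 O, 1/2 B.
Rh cross +/- × +/- → 3/4 Rh+, 1/4 Rh-.
Independent loci: P(type O, Rh-negative) = 1/2 × 1/4 = 1/8.

1/8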